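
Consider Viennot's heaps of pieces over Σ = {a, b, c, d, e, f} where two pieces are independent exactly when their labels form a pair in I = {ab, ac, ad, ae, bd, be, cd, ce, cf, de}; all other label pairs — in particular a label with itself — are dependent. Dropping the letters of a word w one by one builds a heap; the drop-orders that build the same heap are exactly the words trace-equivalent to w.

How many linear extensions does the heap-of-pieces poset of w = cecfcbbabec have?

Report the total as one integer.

430

drop 0:c onto floor
drop 1:e onto floor
drop 2:c onto {0:c}
drop 3:f onto {1:e}
drop 4:c onto {2:c}
drop 5:b onto {3:f, 4:c}
drop 6:b onto {5:b}
drop 7:a onto {3:f}
drop 8:b onto {6:b}
drop 9:e onto {3:f}
drop 10:c onto {8:b}
ground layer = {0:c, 1:e}
drop-orders for the pieces not yet dropped (sum over which currently-grounded one goes next):
  1 to go: {7} 1  {9} 1  {10} 1
  2 to go: {7,9} 2  {7,10} 2  {8,10} 1  {9,10} 2
  3 to go: {6,8,10} 1  {7,8,10} 3  {7,9,10} 6  {8,9,10} 3
  4 to go: {5,6,8,10} 1  {6,7,8,10} 4  {6,8,9,10} 4  {7,8,9,10} 12
  5 to go: {4,5,6,8,10} 1  {5,6,7,8,10} 5  {5,6,8,9,10} 5  {6,7,8,9,10} 20
  6 to go: {2,4,5,6,8,10} 1  {4,5,6,7,8,10} 6  {4,5,6,8,9,10} 6  {5,6,7,8,9,10} 30
  7 to go: {0,2,4,5,6,8,10} 1  {2,4,5,6,7,8,10} 7  {2,4,5,6,8,9,10} 7  {3,5,6,7,8,9,10} 30  {4,5,6,7,8,9,10} 42
  8 to go: {0,2,4,5,6,7,8,10} 8  {0,2,4,5,6,8,9,10} 8  {1,3,5,6,7,8,9,10} 30  {2,4,5,6,7,8,9,10} 56  {3,4,5,6,7,8,9,10} 72
  9 to go: {0,2,4,5,6,7,8,9,10} 72  {1,3,4,5,6,7,8,9,10} 102  {2,3,4,5,6,7,8,9,10} 128
  if 0:c drops first: 230 orders
  if 1:e drops first: 200 orders
heap linearizations: 430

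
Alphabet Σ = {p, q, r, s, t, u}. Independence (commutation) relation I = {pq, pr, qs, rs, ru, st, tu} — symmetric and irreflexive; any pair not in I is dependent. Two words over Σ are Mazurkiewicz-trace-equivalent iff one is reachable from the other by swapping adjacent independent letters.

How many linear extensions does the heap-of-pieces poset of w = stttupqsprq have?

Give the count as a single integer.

200

piece 0:s — minimal
piece 1:t — minimal
piece 2:t rests on {1:t}
piece 3:t rests on {2:t}
piece 4:u rests on {0:s}
piece 5:p rests on {3:t, 4:u}
piece 6:q rests on {3:t, 4:u}
piece 7:s rests on {5:p}
piece 8:p rests on {7:s}
piece 9:r rests on {6:q}
piece 10:q rests on {9:r}
minimal pieces: {0:s, 1:t}
ways to finish when only these pieces remain (= sum over removing one remaining piece with nothing left below it):
  1 left: {8}→1  {10}→1
  2 left: {7,8}→1  {8,10}→2  {9,10}→1
  3 left: {5,7,8}→1  {6,9,10}→1  {7,8,10}→3  {8,9,10}→3
  4 left: {5,7,8,10}→4  {6,8,9,10}→4  {7,8,9,10}→6
  5 left: {5,7,8,9,10}→10  {6,7,8,9,10}→10
  6 left: {5,6,7,8,9,10}→20
  7 left: {3,5,6,7,8,9,10}→20  {4,5,6,7,8,9,10}→20
  8 left: {0,4,5,6,7,8,9,10}→20  {2,3,5,6,7,8,9,10}→20  {3,4,5,6,7,8,9,10}→40
  9 left: {0,3,4,5,6,7,8,9,10}→60  {1,2,3,5,6,7,8,9,10}→20  {2,3,4,5,6,7,8,9,10}→60
  placing 0:s first → 80 extensions
  placing 1:t first → 120 extensions
total linear extensions = 200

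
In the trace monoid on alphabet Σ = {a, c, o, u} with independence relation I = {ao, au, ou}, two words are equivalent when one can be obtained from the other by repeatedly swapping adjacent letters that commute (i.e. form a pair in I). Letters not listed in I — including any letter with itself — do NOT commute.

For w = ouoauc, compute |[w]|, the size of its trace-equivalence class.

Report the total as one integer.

drop 0:o onto floor
drop 1:u onto floor
drop 2:o onto {0:o}
drop 3:a onto floor
drop 4:u onto {1:u}
drop 5:c onto {2:o, 3:a, 4:u}
ground layer = {0:o, 1:u, 3:a}
drop-orders for the pieces not yet dropped (sum over which currently-grounded one goes next):
  1 to go: {5} 1
  2 to go: {2,5} 1  {3,5} 1  {4,5} 1
  3 to go: {0,2,5} 1  {1,4,5} 1  {2,3,5} 2  {2,4,5} 2  {3,4,5} 2
  4 to go: {0,2,3,5} 3  {0,2,4,5} 3  {1,2,4,5} 3  {1,3,4,5} 3  {2,3,4,5} 6
  if 0:o drops first: 12 orders
  if 1:u drops first: 12 orders
  if 3:a drops first: 6 orders
heap linearizations: 30

30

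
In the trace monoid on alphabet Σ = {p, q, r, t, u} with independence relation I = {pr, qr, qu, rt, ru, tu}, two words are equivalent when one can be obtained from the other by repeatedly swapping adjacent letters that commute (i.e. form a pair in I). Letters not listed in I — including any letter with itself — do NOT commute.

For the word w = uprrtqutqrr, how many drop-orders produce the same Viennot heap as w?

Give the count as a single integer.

0(u) covers ∅
1(p) covers 0:u
2(r) covers ∅
3(r) covers 2:r
4(t) covers 1:p
5(q) covers 4:t
6(u) covers 1:p
7(t) covers 5:q
8(q) covers 7:t
9(r) covers 3:r
10(r) covers 9:r
floor of heap: 0:u, 2:r
completions by unplaced set U, small U first (add the entries for U minus each lowest piece of U):
  |U|=1: {6}:1  {8}:1  {10}:1
  |U|=2: {6,8}:2  {6,10}:2  {7,8}:1  {8,10}:2  {9,10}:1
  |U|=3: {3,9,10}:1  {5,7,8}:1  {6,7,8}:3  {6,8,10}:6  {6,9,10}:3  {7,8,10}:3  {8,9,10}:3
  |U|=4: {2,3,9,10}:1  {3,6,9,10}:4  {3,8,9,10}:4  {4,5,7,8}:1  {5,6,7,8}:4  {5,7,8,10}:4  {6,7,8,10}:12  {6,8,9,10}:12  {7,8,9,10}:6
  |U|=5: {2,3,6,9,10}:5  {2,3,8,9,10}:5  {3,6,8,9,10}:20  {3,7,8,9,10}:10  {4,5,6,7,8}:5  {4,5,7,8,10}:5  {5,6,7,8,10}:20  {5,7,8,9,10}:10  {6,7,8,9,10}:30
  |U|=6: {1,4,5,6,7,8}:5  {2,3,6,8,9,10}:30  {2,3,7,8,9,10}:15  {3,5,7,8,9,10}:20  {3,6,7,8,9,10}:60  {4,5,6,7,8,10}:30  {4,5,7,8,9,10}:15  {5,6,7,8,9,10}:60
  |U|=7: {0,1,4,5,6,7,8}:5  {1,4,5,6,7,8,10}:35  {2,3,5,7,8,9,10}:35  {2,3,6,7,8,9,10}:105  {3,4,5,7,8,9,10}:35  {3,5,6,7,8,9,10}:140  {4,5,6,7,8,9,10}:105
  |U|=8: {0,1,4,5,6,7,8,10}:40  {1,4,5,6,7,8,9,10}:140  {2,3,4,5,7,8,9,10}:70  {2,3,5,6,7,8,9,10}:280  {3,4,5,6,7,8,9,10}:280
  |U|=9: {0,1,4,5,6,7,8,9,10}:180  {1,3,4,5,6,7,8,9,10}:420  {2,3,4,5,6,7,8,9,10}:630
  start at 0(u): 1050
  start at 2(r): 600
sum over floor = 1650

1650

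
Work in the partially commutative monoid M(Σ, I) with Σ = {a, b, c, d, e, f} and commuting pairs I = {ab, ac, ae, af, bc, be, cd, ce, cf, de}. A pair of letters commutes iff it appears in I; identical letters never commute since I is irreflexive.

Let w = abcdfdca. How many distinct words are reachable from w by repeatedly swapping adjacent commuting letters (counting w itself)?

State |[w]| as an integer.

piece 0:a — minimal
piece 1:b — minimal
piece 2:c — minimal
piece 3:d rests on {0:a, 1:b}
piece 4:f rests on {3:d}
piece 5:d rests on {4:f}
piece 6:c rests on {2:c}
piece 7:a rests on {5:d}
minimal pieces: {0:a, 1:b, 2:c}
ways to finish when only these pieces remain (= sum over removing one remaining piece with nothing left below it):
  1 left: {6}→1  {7}→1
  2 left: {2,6}→1  {5,7}→1  {6,7}→2
  3 left: {2,6,7}→3  {4,5,7}→1  {5,6,7}→3
  4 left: {2,5,6,7}→6  {3,4,5,7}→1  {4,5,6,7}→4
  5 left: {0,3,4,5,7}→1  {1,3,4,5,7}→1  {2,4,5,6,7}→10  {3,4,5,6,7}→5
  6 left: {0,1,3,4,5,7}→2  {0,3,4,5,6,7}→6  {1,3,4,5,6,7}→6  {2,3,4,5,6,7}→15
  placing 0:a first → 21 extensions
  placing 1:b first → 21 extensions
  placing 2:c first → 14 extensions
total linear extensions = 56

56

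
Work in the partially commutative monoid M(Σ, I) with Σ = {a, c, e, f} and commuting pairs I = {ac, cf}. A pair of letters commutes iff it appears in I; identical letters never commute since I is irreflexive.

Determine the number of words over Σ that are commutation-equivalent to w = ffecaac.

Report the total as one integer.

0(f) covers ∅
1(f) covers 0:f
2(e) covers 1:f
3(c) covers 2:e
4(a) covers 2:e
5(a) covers 4:a
6(c) covers 3:c
floor of heap: 0:f
completions by unplaced set U, small U first (add the entries for U minus each lowest piece of U):
  |U|=1: {5}:1  {6}:1
  |U|=2: {3,6}:1  {4,5}:1  {5,6}:2
  |U|=3: {3,5,6}:3  {4,5,6}:3
  |U|=4: {3,4,5,6}:6
  |U|=5: {2,3,4,5,6}:6
  start at 0(f): 6

6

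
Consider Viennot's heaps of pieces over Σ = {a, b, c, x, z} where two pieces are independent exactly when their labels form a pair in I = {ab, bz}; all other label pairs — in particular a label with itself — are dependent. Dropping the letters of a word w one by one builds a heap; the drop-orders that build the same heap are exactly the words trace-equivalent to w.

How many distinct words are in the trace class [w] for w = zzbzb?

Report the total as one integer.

10

0(z) covers ∅
1(z) covers 0:z
2(b) covers ∅
3(z) covers 1:z
4(b) covers 2:b
floor of heap: 0:z, 2:b
completions by unplaced set U, small U first (add the entries for U minus each lowest piece of U):
  |U|=1: {3}:1  {4}:1
  |U|=2: {1,3}:1  {2,4}:1  {3,4}:2
  |U|=3: {0,1,3}:1  {1,3,4}:3  {2,3,4}:3
  start at 0(z): 6
  start at 2(b): 4
sum over floor = 10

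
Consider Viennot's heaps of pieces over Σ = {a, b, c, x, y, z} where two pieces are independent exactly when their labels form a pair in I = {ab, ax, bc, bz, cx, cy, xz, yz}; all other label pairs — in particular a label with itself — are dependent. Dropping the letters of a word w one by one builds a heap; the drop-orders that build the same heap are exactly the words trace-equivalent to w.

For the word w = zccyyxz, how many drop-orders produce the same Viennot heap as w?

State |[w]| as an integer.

35

#0=z has no predecessor
#1=c depends on [0:z]
#2=c depends on [1:c]
#3=y has no predecessor
#4=y depends on [3:y]
#5=x depends on [4:y]
#6=z depends on [2:c]
sources: [0:z, 3:y]
N(rest) = Σ N(rest − s) over sources s of rest; N(one piece) = 1:
  size 1 → [5]=1  [6]=1
  size 2 → [2,6]=1  [4,5]=1  [5,6]=2
  size 3 → [1,2,6]=1  [2,5,6]=3  [3,4,5]=1  [4,5,6]=3
  size 4 → [0,1,2,6]=1  [1,2,5,6]=4  [2,4,5,6]=6  [3,4,5,6]=4
  size 5 → [0,1,2,5,6]=5  [1,2,4,5,6]=10  [2,3,4,5,6]=10
  first=0(z) contributes 20
  first=3(y) contributes 15
|[w]| = 35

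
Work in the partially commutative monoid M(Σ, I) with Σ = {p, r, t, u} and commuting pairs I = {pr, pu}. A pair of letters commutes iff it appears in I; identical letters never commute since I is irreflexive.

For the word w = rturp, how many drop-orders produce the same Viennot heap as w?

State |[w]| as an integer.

3

piece 0:r — minimal
piece 1:t rests on {0:r}
piece 2:u rests on {1:t}
piece 3:r rests on {2:u}
piece 4:p rests on {1:t}
minimal pieces: {0:r}
ways to finish when only these pieces remain (= sum over removing one remaining piece with nothing left below it):
  1 left: {3}→1  {4}→1
  2 left: {2,3}→1  {3,4}→2
  3 left: {2,3,4}→3
  placing 0:r first → 3 extensions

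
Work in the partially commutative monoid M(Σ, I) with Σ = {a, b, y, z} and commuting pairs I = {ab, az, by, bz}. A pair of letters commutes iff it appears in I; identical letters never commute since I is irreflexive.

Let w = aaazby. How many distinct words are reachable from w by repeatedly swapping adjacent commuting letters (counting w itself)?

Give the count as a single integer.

#0=a has no predecessor
#1=a depends on [0:a]
#2=a depends on [1:a]
#3=z has no predecessor
#4=b has no predecessor
#5=y depends on [2:a, 3:z]
sources: [0:a, 3:z, 4:b]
N(rest) = Σ N(rest − s) over sources s of rest; N(one piece) = 1:
  size 1 → [4]=1  [5]=1
  size 2 → [2,5]=1  [3,5]=1  [4,5]=2
  size 3 → [1,2,5]=1  [2,3,5]=2  [2,4,5]=3  [3,4,5]=3
  size 4 → [0,1,2,5]=1  [1,2,3,5]=3  [1,2,4,5]=4  [2,3,4,5]=8
  first=0(a) contributes 15
  first=3(z) contributes 5
  first=4(b) contributes 4
|[w]| = 24

24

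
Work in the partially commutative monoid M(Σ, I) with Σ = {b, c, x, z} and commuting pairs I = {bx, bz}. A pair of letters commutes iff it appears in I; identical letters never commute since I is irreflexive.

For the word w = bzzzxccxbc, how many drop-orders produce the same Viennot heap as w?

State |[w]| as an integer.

10

#0=b has no predecessor
#1=z has no predecessor
#2=z depends on [1:z]
#3=z depends on [2:z]
#4=x depends on [3:z]
#5=c depends on [0:b, 4:x]
#6=c depends on [5:c]
#7=x depends on [6:c]
#8=b depends on [6:c]
#9=c depends on [7:x, 8:b]
sources: [0:b, 1:z]
N(rest) = Σ N(rest − s) over sources s of rest; N(one piece) = 1:
  size 1 → [9]=1
  size 2 → [7,9]=1  [8,9]=1
  size 3 → [7,8,9]=2
  size 4 → [6,7,8,9]=2
  size 5 → [5,6,7,8,9]=2
  size 6 → [0,5,6,7,8,9]=2  [4,5,6,7,8,9]=2
  size 7 → [0,4,5,6,7,8,9]=4  [3,4,5,6,7,8,9]=2
  size 8 → [0,3,4,5,6,7,8,9]=6  [2,3,4,5,6,7,8,9]=2
  first=0(b) contributes 2
  first=1(z) contributes 8
|[w]| = 10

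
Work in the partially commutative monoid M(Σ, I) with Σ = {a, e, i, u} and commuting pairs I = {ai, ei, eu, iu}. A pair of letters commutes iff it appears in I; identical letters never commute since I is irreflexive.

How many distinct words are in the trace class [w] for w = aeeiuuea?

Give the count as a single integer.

80

piece 0:a — minimal
piece 1:e rests on {0:a}
piece 2:e rests on {1:e}
piece 3:i — minimal
piece 4:u rests on {0:a}
piece 5:u rests on {4:u}
piece 6:e rests on {2:e}
piece 7:a rests on {5:u, 6:e}
minimal pieces: {0:a, 3:i}
ways to finish when only these pieces remain (= sum over removing one remaining piece with nothing left below it):
  1 left: {3}→1  {7}→1
  2 left: {3,7}→2  {5,7}→1  {6,7}→1
  3 left: {2,6,7}→1  {3,5,7}→3  {3,6,7}→3  {4,5,7}→1  {5,6,7}→2
  4 left: {1,2,6,7}→1  {2,3,6,7}→4  {2,5,6,7}→3  {3,4,5,7}→4  {3,5,6,7}→8  {4,5,6,7}→3
  5 left: {1,2,3,6,7}→5  {1,2,5,6,7}→4  {2,3,5,6,7}→15  {2,4,5,6,7}→6  {3,4,5,6,7}→15
  6 left: {1,2,3,5,6,7}→24  {1,2,4,5,6,7}→10  {2,3,4,5,6,7}→36
  placing 0:a first → 70 extensions
  placing 3:i first → 10 extensions
total linear extensions = 80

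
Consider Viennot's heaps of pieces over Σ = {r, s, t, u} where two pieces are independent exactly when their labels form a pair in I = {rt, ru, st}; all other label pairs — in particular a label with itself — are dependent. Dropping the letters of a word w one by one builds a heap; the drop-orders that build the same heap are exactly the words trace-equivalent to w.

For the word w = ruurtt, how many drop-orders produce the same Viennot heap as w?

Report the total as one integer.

15

drop 0:r onto floor
drop 1:u onto floor
drop 2:u onto {1:u}
drop 3:r onto {0:r}
drop 4:t onto {2:u}
drop 5:t onto {4:t}
ground layer = {0:r, 1:u}
drop-orders for the pieces not yet dropped (sum over which currently-grounded one goes next):
  1 to go: {3} 1  {5} 1
  2 to go: {0,3} 1  {3,5} 2  {4,5} 1
  3 to go: {0,3,5} 3  {2,4,5} 1  {3,4,5} 3
  4 to go: {0,3,4,5} 6  {1,2,4,5} 1  {2,3,4,5} 4
  if 0:r drops first: 5 orders
  if 1:u drops first: 10 orders
heap linearizations: 15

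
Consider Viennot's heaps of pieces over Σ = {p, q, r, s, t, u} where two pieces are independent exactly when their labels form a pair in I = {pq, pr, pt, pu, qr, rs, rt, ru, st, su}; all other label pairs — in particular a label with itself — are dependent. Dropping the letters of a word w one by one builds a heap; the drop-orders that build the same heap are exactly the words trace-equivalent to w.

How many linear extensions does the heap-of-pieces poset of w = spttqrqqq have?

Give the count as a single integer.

162

drop 0:s onto floor
drop 1:p onto {0:s}
drop 2:t onto floor
drop 3:t onto {2:t}
drop 4:q onto {0:s, 3:t}
drop 5:r onto floor
drop 6:q onto {4:q}
drop 7:q onto {6:q}
drop 8:q onto {7:q}
ground layer = {0:s, 2:t, 5:r}
drop-orders for the pieces not yet dropped (sum over which currently-grounded one goes next):
  1 to go: {1} 1  {5} 1  {8} 1
  2 to go: {1,5} 2  {1,8} 2  {5,8} 2  {7,8} 1
  3 to go: {1,5,8} 6  {1,7,8} 3  {5,7,8} 3  {6,7,8} 1
  4 to go: {1,5,7,8} 12  {1,6,7,8} 4  {4,6,7,8} 1  {5,6,7,8} 4
  5 to go: {1,4,6,7,8} 5  {1,5,6,7,8} 20  {3,4,6,7,8} 1  {4,5,6,7,8} 5
  6 to go: {0,1,4,6,7,8} 5  {1,3,4,6,7,8} 6  {1,4,5,6,7,8} 30  {2,3,4,6,7,8} 1  {3,4,5,6,7,8} 6
  7 to go: {0,1,3,4,6,7,8} 11  {0,1,4,5,6,7,8} 35  {1,2,3,4,6,7,8} 7  {1,3,4,5,6,7,8} 42  {2,3,4,5,6,7,8} 7
  if 0:s drops first: 56 orders
  if 2:t drops first: 88 orders
  if 5:r drops first: 18 orders
heap linearizations: 162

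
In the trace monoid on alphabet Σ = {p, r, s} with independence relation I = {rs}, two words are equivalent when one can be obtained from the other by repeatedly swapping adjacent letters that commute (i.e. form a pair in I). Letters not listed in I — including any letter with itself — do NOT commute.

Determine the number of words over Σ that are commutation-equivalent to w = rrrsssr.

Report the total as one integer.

35

#0=r has no predecessor
#1=r depends on [0:r]
#2=r depends on [1:r]
#3=s has no predecessor
#4=s depends on [3:s]
#5=s depends on [4:s]
#6=r depends on [2:r]
sources: [0:r, 3:s]
N(rest) = Σ N(rest − s) over sources s of rest; N(one piece) = 1:
  size 1 → [5]=1  [6]=1
  size 2 → [2,6]=1  [4,5]=1  [5,6]=2
  size 3 → [1,2,6]=1  [2,5,6]=3  [3,4,5]=1  [4,5,6]=3
  size 4 → [0,1,2,6]=1  [1,2,5,6]=4  [2,4,5,6]=6  [3,4,5,6]=4
  size 5 → [0,1,2,5,6]=5  [1,2,4,5,6]=10  [2,3,4,5,6]=10
  first=0(r) contributes 20
  first=3(s) contributes 15
|[w]| = 35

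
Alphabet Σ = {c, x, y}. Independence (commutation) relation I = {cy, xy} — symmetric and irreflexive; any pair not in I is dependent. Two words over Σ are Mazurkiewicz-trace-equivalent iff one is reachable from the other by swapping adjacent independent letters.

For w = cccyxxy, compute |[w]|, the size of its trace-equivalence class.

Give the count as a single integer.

21

#0=c has no predecessor
#1=c depends on [0:c]
#2=c depends on [1:c]
#3=y has no predecessor
#4=x depends on [2:c]
#5=x depends on [4:x]
#6=y depends on [3:y]
sources: [0:c, 3:y]
N(rest) = Σ N(rest − s) over sources s of rest; N(one piece) = 1:
  size 1 → [5]=1  [6]=1
  size 2 → [3,6]=1  [4,5]=1  [5,6]=2
  size 3 → [2,4,5]=1  [3,5,6]=3  [4,5,6]=3
  size 4 → [1,2,4,5]=1  [2,4,5,6]=4  [3,4,5,6]=6
  size 5 → [0,1,2,4,5]=1  [1,2,4,5,6]=5  [2,3,4,5,6]=10
  first=0(c) contributes 15
  first=3(y) contributes 6
|[w]| = 21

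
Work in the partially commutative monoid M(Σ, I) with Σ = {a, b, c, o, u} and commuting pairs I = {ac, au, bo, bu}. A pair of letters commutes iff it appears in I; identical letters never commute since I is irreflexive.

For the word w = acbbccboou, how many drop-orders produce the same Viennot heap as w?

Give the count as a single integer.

piece 0:a — minimal
piece 1:c — minimal
piece 2:b rests on {0:a, 1:c}
piece 3:b rests on {2:b}
piece 4:c rests on {3:b}
piece 5:c rests on {4:c}
piece 6:b rests on {5:c}
piece 7:o rests on {5:c}
piece 8:o rests on {7:o}
piece 9:u rests on {8:o}
minimal pieces: {0:a, 1:c}
ways to finish when only these pieces remain (= sum over removing one remaining piece with nothing left below it):
  1 left: {6}→1  {9}→1
  2 left: {6,9}→2  {8,9}→1
  3 left: {6,8,9}→3  {7,8,9}→1
  4 left: {6,7,8,9}→4
  5 left: {5,6,7,8,9}→4
  6 left: {4,5,6,7,8,9}→4
  7 left: {3,4,5,6,7,8,9}→4
  8 left: {2,3,4,5,6,7,8,9}→4
  placing 0:a first → 4 extensions
  placing 1:c first → 4 extensions
total linear extensions = 8

8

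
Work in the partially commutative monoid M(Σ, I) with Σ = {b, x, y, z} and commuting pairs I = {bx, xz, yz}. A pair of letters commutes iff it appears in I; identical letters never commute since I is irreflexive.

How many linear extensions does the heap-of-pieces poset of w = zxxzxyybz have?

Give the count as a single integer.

21

0(z) covers ∅
1(x) covers ∅
2(x) covers 1:x
3(z) covers 0:z
4(x) covers 2:x
5(y) covers 4:x
6(y) covers 5:y
7(b) covers 3:z, 6:y
8(z) covers 7:b
floor of heap: 0:z, 1:x
completions by unplaced set U, small U first (add the entries for U minus each lowest piece of U):
  |U|=1: {8}:1
  |U|=2: {7,8}:1
  |U|=3: {3,7,8}:1  {6,7,8}:1
  |U|=4: {0,3,7,8}:1  {3,6,7,8}:2  {5,6,7,8}:1
  |U|=5: {0,3,6,7,8}:3  {3,5,6,7,8}:3  {4,5,6,7,8}:1
  |U|=6: {0,3,5,6,7,8}:6  {2,4,5,6,7,8}:1  {3,4,5,6,7,8}:4
  |U|=7: {0,3,4,5,6,7,8}:10  {1,2,4,5,6,7,8}:1  {2,3,4,5,6,7,8}:5
  start at 0(z): 6
  start at 1(x): 15
sum over floor = 21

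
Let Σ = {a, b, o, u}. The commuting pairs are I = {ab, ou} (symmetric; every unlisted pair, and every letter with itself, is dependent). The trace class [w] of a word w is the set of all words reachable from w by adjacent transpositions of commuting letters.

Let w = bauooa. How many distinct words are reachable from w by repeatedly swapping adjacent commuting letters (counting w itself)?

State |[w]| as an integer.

#0=b has no predecessor
#1=a has no predecessor
#2=u depends on [0:b, 1:a]
#3=o depends on [0:b, 1:a]
#4=o depends on [3:o]
#5=a depends on [2:u, 4:o]
sources: [0:b, 1:a]
N(rest) = Σ N(rest − s) over sources s of rest; N(one piece) = 1:
  size 1 → [5]=1
  size 2 → [2,5]=1  [4,5]=1
  size 3 → [2,4,5]=2  [3,4,5]=1
  size 4 → [2,3,4,5]=3
  first=0(b) contributes 3
  first=1(a) contributes 3
|[w]| = 6

6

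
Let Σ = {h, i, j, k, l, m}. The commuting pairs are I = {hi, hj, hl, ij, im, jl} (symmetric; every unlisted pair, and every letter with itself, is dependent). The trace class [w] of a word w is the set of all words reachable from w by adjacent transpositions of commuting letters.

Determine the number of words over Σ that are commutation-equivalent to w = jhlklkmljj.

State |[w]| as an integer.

18

#0=j has no predecessor
#1=h has no predecessor
#2=l has no predecessor
#3=k depends on [0:j, 1:h, 2:l]
#4=l depends on [3:k]
#5=k depends on [4:l]
#6=m depends on [5:k]
#7=l depends on [6:m]
#8=j depends on [6:m]
#9=j depends on [8:j]
sources: [0:j, 1:h, 2:l]
N(rest) = Σ N(rest − s) over sources s of rest; N(one piece) = 1:
  size 1 → [7]=1  [9]=1
  size 2 → [7,9]=2  [8,9]=1
  size 3 → [7,8,9]=3
  size 4 → [6,7,8,9]=3
  size 5 → [5,6,7,8,9]=3
  size 6 → [4,5,6,7,8,9]=3
  size 7 → [3,4,5,6,7,8,9]=3
  size 8 → [0,3,4,5,6,7,8,9]=3  [1,3,4,5,6,7,8,9]=3  [2,3,4,5,6,7,8,9]=3
  first=0(j) contributes 6
  first=1(h) contributes 6
  first=2(l) contributes 6
|[w]| = 18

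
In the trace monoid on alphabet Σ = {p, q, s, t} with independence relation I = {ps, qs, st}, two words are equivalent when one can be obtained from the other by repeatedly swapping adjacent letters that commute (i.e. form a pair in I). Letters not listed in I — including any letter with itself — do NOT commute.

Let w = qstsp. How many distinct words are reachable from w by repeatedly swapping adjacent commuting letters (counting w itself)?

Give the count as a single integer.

10

#0=q has no predecessor
#1=s has no predecessor
#2=t depends on [0:q]
#3=s depends on [1:s]
#4=p depends on [2:t]
sources: [0:q, 1:s]
N(rest) = Σ N(rest − s) over sources s of rest; N(one piece) = 1:
  size 1 → [3]=1  [4]=1
  size 2 → [1,3]=1  [2,4]=1  [3,4]=2
  size 3 → [0,2,4]=1  [1,3,4]=3  [2,3,4]=3
  first=0(q) contributes 6
  first=1(s) contributes 4
|[w]| = 10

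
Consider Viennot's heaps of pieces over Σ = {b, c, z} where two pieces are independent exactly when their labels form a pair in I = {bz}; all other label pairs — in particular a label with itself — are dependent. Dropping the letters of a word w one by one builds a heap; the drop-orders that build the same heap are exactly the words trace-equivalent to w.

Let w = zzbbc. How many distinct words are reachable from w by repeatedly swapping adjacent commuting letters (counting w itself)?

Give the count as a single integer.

#0=z has no predecessor
#1=z depends on [0:z]
#2=b has no predecessor
#3=b depends on [2:b]
#4=c depends on [1:z, 3:b]
sources: [0:z, 2:b]
N(rest) = Σ N(rest − s) over sources s of rest; N(one piece) = 1:
  size 1 → [4]=1
  size 2 → [1,4]=1  [3,4]=1
  size 3 → [0,1,4]=1  [1,3,4]=2  [2,3,4]=1
  first=0(z) contributes 3
  first=2(b) contributes 3
|[w]| = 6

6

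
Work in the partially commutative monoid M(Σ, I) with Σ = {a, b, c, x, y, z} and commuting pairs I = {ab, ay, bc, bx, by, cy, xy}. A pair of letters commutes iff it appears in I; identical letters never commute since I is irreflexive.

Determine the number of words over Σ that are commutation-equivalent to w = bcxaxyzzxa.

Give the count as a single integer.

30

drop 0:b onto floor
drop 1:c onto floor
drop 2:x onto {1:c}
drop 3:a onto {2:x}
drop 4:x onto {3:a}
drop 5:y onto floor
drop 6:z onto {0:b, 4:x, 5:y}
drop 7:z onto {6:z}
drop 8:x onto {7:z}
drop 9:a onto {8:x}
ground layer = {0:b, 1:c, 5:y}
drop-orders for the pieces not yet dropped (sum over which currently-grounded one goes next):
  1 to go: {9} 1
  2 to go: {8,9} 1
  3 to go: {7,8,9} 1
  4 to go: {6,7,8,9} 1
  5 to go: {0,6,7,8,9} 1  {4,6,7,8,9} 1  {5,6,7,8,9} 1
  6 to go: {0,4,6,7,8,9} 2  {0,5,6,7,8,9} 2  {3,4,6,7,8,9} 1  {4,5,6,7,8,9} 2
  7 to go: {0,3,4,6,7,8,9} 3  {0,4,5,6,7,8,9} 6  {2,3,4,6,7,8,9} 1  {3,4,5,6,7,8,9} 3
  8 to go: {0,2,3,4,6,7,8,9} 4  {0,3,4,5,6,7,8,9} 12  {1,2,3,4,6,7,8,9} 1  {2,3,4,5,6,7,8,9} 4
  if 0:b drops first: 5 orders
  if 1:c drops first: 20 orders
  if 5:y drops first: 5 orders
heap linearizations: 30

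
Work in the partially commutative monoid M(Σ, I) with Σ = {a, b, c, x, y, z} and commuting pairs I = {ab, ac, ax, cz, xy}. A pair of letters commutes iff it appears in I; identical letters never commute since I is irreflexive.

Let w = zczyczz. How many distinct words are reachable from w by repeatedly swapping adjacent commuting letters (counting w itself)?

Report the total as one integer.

#0=z has no predecessor
#1=c has no predecessor
#2=z depends on [0:z]
#3=y depends on [1:c, 2:z]
#4=c depends on [3:y]
#5=z depends on [3:y]
#6=z depends on [5:z]
sources: [0:z, 1:c]
N(rest) = Σ N(rest − s) over sources s of rest; N(one piece) = 1:
  size 1 → [4]=1  [6]=1
  size 2 → [4,6]=2  [5,6]=1
  size 3 → [4,5,6]=3
  size 4 → [3,4,5,6]=3
  size 5 → [1,3,4,5,6]=3  [2,3,4,5,6]=3
  first=0(z) contributes 6
  first=1(c) contributes 3
|[w]| = 9

9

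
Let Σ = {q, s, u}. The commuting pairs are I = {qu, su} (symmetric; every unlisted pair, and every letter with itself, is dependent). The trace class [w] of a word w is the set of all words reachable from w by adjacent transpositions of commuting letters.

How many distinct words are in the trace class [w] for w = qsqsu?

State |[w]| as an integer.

5

piece 0:q — minimal
piece 1:s rests on {0:q}
piece 2:q rests on {1:s}
piece 3:s rests on {2:q}
piece 4:u — minimal
minimal pieces: {0:q, 4:u}
ways to finish when only these pieces remain (= sum over removing one remaining piece with nothing left below it):
  1 left: {3}→1  {4}→1
  2 left: {2,3}→1  {3,4}→2
  3 left: {1,2,3}→1  {2,3,4}→3
  placing 0:q first → 4 extensions
  placing 4:u first → 1 extensions
total linear extensions = 5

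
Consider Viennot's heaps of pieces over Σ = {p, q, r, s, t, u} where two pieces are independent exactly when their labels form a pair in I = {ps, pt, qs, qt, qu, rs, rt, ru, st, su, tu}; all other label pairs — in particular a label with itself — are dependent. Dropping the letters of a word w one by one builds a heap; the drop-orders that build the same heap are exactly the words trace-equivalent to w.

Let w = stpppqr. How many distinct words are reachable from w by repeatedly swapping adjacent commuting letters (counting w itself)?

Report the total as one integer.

42

#0=s has no predecessor
#1=t has no predecessor
#2=p has no predecessor
#3=p depends on [2:p]
#4=p depends on [3:p]
#5=q depends on [4:p]
#6=r depends on [5:q]
sources: [0:s, 1:t, 2:p]
N(rest) = Σ N(rest − s) over sources s of rest; N(one piece) = 1:
  size 1 → [0]=1  [1]=1  [6]=1
  size 2 → [0,1]=2  [0,6]=2  [1,6]=2  [5,6]=1
  size 3 → [0,1,6]=6  [0,5,6]=3  [1,5,6]=3  [4,5,6]=1
  size 4 → [0,1,5,6]=12  [0,4,5,6]=4  [1,4,5,6]=4  [3,4,5,6]=1
  size 5 → [0,1,4,5,6]=20  [0,3,4,5,6]=5  [1,3,4,5,6]=5  [2,3,4,5,6]=1
  first=0(s) contributes 6
  first=1(t) contributes 6
  first=2(p) contributes 30
|[w]| = 42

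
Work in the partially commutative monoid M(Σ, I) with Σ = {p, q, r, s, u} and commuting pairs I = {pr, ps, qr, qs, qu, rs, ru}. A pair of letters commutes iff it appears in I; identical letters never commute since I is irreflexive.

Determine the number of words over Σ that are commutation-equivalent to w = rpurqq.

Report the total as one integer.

45

0(r) covers ∅
1(p) covers ∅
2(u) covers 1:p
3(r) covers 0:r
4(q) covers 1:p
5(q) covers 4:q
floor of heap: 0:r, 1:p
completions by unplaced set U, small U first (add the entries for U minus each lowest piece of U):
  |U|=1: {2}:1  {3}:1  {5}:1
  |U|=2: {0,3}:1  {2,3}:2  {2,5}:2  {3,5}:2  {4,5}:1
  |U|=3: {0,2,3}:3  {0,3,5}:3  {2,3,5}:6  {2,4,5}:3  {3,4,5}:3
  |U|=4: {0,2,3,5}:12  {0,3,4,5}:6  {1,2,4,5}:3  {2,3,4,5}:12
  start at 0(r): 15
  start at 1(p): 30
sum over floor = 45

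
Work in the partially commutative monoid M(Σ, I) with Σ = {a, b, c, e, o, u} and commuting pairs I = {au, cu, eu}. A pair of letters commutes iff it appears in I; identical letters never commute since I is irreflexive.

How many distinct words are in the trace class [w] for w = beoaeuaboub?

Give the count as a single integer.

piece 0:b — minimal
piece 1:e rests on {0:b}
piece 2:o rests on {1:e}
piece 3:a rests on {2:o}
piece 4:e rests on {3:a}
piece 5:u rests on {2:o}
piece 6:a rests on {4:e}
piece 7:b rests on {5:u, 6:a}
piece 8:o rests on {7:b}
piece 9:u rests on {8:o}
piece 10:b rests on {9:u}
minimal pieces: {0:b}
ways to finish when only these pieces remain (= sum over removing one remaining piece with nothing left below it):
  1 left: {10}→1
  2 left: {9,10}→1
  3 left: {8,9,10}→1
  4 left: {7,8,9,10}→1
  5 left: {5,7,8,9,10}→1  {6,7,8,9,10}→1
  6 left: {4,6,7,8,9,10}→1  {5,6,7,8,9,10}→2
  7 left: {3,4,6,7,8,9,10}→1  {4,5,6,7,8,9,10}→3
  8 left: {3,4,5,6,7,8,9,10}→4
  9 left: {2,3,4,5,6,7,8,9,10}→4
  placing 0:b first → 4 extensions

4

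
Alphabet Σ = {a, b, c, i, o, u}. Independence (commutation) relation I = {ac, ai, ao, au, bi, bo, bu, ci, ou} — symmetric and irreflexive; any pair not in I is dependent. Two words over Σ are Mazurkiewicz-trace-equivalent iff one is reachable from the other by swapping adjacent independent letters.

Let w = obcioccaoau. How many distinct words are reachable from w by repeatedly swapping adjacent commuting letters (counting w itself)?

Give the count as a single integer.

380

drop 0:o onto floor
drop 1:b onto floor
drop 2:c onto {0:o, 1:b}
drop 3:i onto {0:o}
drop 4:o onto {2:c, 3:i}
drop 5:c onto {4:o}
drop 6:c onto {5:c}
drop 7:a onto {1:b}
drop 8:o onto {6:c}
drop 9:a onto {7:a}
drop 10:u onto {6:c}
ground layer = {0:o, 1:b}
drop-orders for the pieces not yet dropped (sum over which currently-grounded one goes next):
  1 to go: {8} 1  {9} 1  {10} 1
  2 to go: {7,9} 1  {8,9} 2  {8,10} 2  {9,10} 2
  3 to go: {6,8,10} 2  {7,8,9} 3  {7,9,10} 3  {8,9,10} 6
  4 to go: {5,6,8,10} 2  {6,8,9,10} 8  {7,8,9,10} 12
  5 to go: {4,5,6,8,10} 2  {5,6,8,9,10} 10  {6,7,8,9,10} 20
  6 to go: {2,4,5,6,8,10} 2  {3,4,5,6,8,10} 2  {4,5,6,8,9,10} 12  {5,6,7,8,9,10} 30
  7 to go: {2,3,4,5,6,8,10} 4  {2,4,5,6,8,9,10} 14  {3,4,5,6,8,9,10} 14  {4,5,6,7,8,9,10} 42
  8 to go: {0,2,3,4,5,6,8,10} 4  {2,3,4,5,6,8,9,10} 32  {2,4,5,6,7,8,9,10} 56  {3,4,5,6,7,8,9,10} 56
  9 to go: {0,2,3,4,5,6,8,9,10} 36  {1,2,4,5,6,7,8,9,10} 56  {2,3,4,5,6,7,8,9,10} 144
  if 0:o drops first: 200 orders
  if 1:b drops first: 180 orders
heap linearizations: 380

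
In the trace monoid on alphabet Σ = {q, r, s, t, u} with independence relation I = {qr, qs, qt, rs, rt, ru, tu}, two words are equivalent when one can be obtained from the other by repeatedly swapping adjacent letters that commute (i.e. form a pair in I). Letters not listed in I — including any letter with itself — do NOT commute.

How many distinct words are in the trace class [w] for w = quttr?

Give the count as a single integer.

30

0(q) covers ∅
1(u) covers 0:q
2(t) covers ∅
3(t) covers 2:t
4(r) covers ∅
floor of heap: 0:q, 2:t, 4:r
completions by unplaced set U, small U first (add the entries for U minus each lowest piece of U):
  |U|=1: {1}:1  {3}:1  {4}:1
  |U|=2: {0,1}:1  {1,3}:2  {1,4}:2  {2,3}:1  {3,4}:2
  |U|=3: {0,1,3}:3  {0,1,4}:3  {1,2,3}:3  {1,3,4}:6  {2,3,4}:3
  start at 0(q): 12
  start at 2(t): 12
  start at 4(r): 6
sum over floor = 30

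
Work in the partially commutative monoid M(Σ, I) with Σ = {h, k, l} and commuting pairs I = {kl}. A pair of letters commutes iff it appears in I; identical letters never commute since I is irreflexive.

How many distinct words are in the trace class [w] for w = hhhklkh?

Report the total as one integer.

3

#0=h has no predecessor
#1=h depends on [0:h]
#2=h depends on [1:h]
#3=k depends on [2:h]
#4=l depends on [2:h]
#5=k depends on [3:k]
#6=h depends on [4:l, 5:k]
sources: [0:h]
N(rest) = Σ N(rest − s) over sources s of rest; N(one piece) = 1:
  size 1 → [6]=1
  size 2 → [4,6]=1  [5,6]=1
  size 3 → [3,5,6]=1  [4,5,6]=2
  size 4 → [3,4,5,6]=3
  size 5 → [2,3,4,5,6]=3
  first=0(h) contributes 3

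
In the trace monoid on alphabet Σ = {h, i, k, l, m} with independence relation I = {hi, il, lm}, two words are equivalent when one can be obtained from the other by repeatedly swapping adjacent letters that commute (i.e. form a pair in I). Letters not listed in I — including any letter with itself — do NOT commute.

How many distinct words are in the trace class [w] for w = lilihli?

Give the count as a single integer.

#0=l has no predecessor
#1=i has no predecessor
#2=l depends on [0:l]
#3=i depends on [1:i]
#4=h depends on [2:l]
#5=l depends on [4:h]
#6=i depends on [3:i]
sources: [0:l, 1:i]
N(rest) = Σ N(rest − s) over sources s of rest; N(one piece) = 1:
  size 1 → [5]=1  [6]=1
  size 2 → [3,6]=1  [4,5]=1  [5,6]=2
  size 3 → [1,3,6]=1  [2,4,5]=1  [3,5,6]=3  [4,5,6]=3
  size 4 → [0,2,4,5]=1  [1,3,5,6]=4  [2,4,5,6]=4  [3,4,5,6]=6
  size 5 → [0,2,4,5,6]=5  [1,3,4,5,6]=10  [2,3,4,5,6]=10
  first=0(l) contributes 20
  first=1(i) contributes 15
|[w]| = 35

35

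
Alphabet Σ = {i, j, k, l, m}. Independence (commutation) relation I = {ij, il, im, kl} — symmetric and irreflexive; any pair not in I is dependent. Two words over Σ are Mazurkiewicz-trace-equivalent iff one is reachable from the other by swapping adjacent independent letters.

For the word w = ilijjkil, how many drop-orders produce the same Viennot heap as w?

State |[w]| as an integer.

#0=i has no predecessor
#1=l has no predecessor
#2=i depends on [0:i]
#3=j depends on [1:l]
#4=j depends on [3:j]
#5=k depends on [2:i, 4:j]
#6=i depends on [5:k]
#7=l depends on [4:j]
sources: [0:i, 1:l]
N(rest) = Σ N(rest − s) over sources s of rest; N(one piece) = 1:
  size 1 → [6]=1  [7]=1
  size 2 → [5,6]=1  [6,7]=2
  size 3 → [2,5,6]=1  [5,6,7]=3
  size 4 → [0,2,5,6]=1  [2,5,6,7]=4  [4,5,6,7]=3
  size 5 → [0,2,5,6,7]=5  [2,4,5,6,7]=7  [3,4,5,6,7]=3
  size 6 → [0,2,4,5,6,7]=12  [1,3,4,5,6,7]=3  [2,3,4,5,6,7]=10
  first=0(i) contributes 13
  first=1(l) contributes 22
|[w]| = 35

35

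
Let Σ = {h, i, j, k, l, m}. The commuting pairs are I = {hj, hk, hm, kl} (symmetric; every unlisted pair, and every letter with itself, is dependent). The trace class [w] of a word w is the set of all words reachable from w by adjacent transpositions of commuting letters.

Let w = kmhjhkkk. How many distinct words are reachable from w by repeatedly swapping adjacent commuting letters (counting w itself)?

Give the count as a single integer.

piece 0:k — minimal
piece 1:m rests on {0:k}
piece 2:h — minimal
piece 3:j rests on {1:m}
piece 4:h rests on {2:h}
piece 5:k rests on {3:j}
piece 6:k rests on {5:k}
piece 7:k rests on {6:k}
minimal pieces: {0:k, 2:h}
ways to finish when only these pieces remain (= sum over removing one remaining piece with nothing left below it):
  1 left: {4}→1  {7}→1
  2 left: {2,4}→1  {4,7}→2  {6,7}→1
  3 left: {2,4,7}→3  {4,6,7}→3  {5,6,7}→1
  4 left: {2,4,6,7}→6  {3,5,6,7}→1  {4,5,6,7}→4
  5 left: {1,3,5,6,7}→1  {2,4,5,6,7}→10  {3,4,5,6,7}→5
  6 left: {0,1,3,5,6,7}→1  {1,3,4,5,6,7}→6  {2,3,4,5,6,7}→15
  placing 0:k first → 21 extensions
  placing 2:h first → 7 extensions
total linear extensions = 28

28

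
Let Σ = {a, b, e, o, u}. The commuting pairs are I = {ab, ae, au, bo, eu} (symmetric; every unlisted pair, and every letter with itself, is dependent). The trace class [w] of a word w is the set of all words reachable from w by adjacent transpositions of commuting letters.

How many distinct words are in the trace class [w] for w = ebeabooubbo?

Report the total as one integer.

0(e) covers ∅
1(b) covers 0:e
2(e) covers 1:b
3(a) covers ∅
4(b) covers 2:e
5(o) covers 2:e, 3:a
6(o) covers 5:o
7(u) covers 4:b, 6:o
8(b) covers 7:u
9(b) covers 8:b
10(o) covers 7:u
floor of heap: 0:e, 3:a
completions by unplaced set U, small U first (add the entries for U minus each lowest piece of U):
  |U|=1: {9}:1  {10}:1
  |U|=2: {8,9}:1  {9,10}:2
  |U|=3: {8,9,10}:3
  |U|=4: {7,8,9,10}:3
  |U|=5: {4,7,8,9,10}:3  {6,7,8,9,10}:3
  |U|=6: {4,6,7,8,9,10}:6  {5,6,7,8,9,10}:3
  |U|=7: {3,5,6,7,8,9,10}:3  {4,5,6,7,8,9,10}:9
  |U|=8: {2,4,5,6,7,8,9,10}:9  {3,4,5,6,7,8,9,10}:12
  |U|=9: {1,2,4,5,6,7,8,9,10}:9  {2,3,4,5,6,7,8,9,10}:21
  start at 0(e): 30
  start at 3(a): 9
sum over floor = 39

39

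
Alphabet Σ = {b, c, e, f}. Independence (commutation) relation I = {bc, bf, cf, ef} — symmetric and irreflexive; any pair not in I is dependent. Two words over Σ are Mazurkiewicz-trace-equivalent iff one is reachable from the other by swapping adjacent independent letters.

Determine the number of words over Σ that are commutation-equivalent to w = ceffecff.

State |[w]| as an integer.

#0=c has no predecessor
#1=e depends on [0:c]
#2=f has no predecessor
#3=f depends on [2:f]
#4=e depends on [1:e]
#5=c depends on [4:e]
#6=f depends on [3:f]
#7=f depends on [6:f]
sources: [0:c, 2:f]
N(rest) = Σ N(rest − s) over sources s of rest; N(one piece) = 1:
  size 1 → [5]=1  [7]=1
  size 2 → [4,5]=1  [5,7]=2  [6,7]=1
  size 3 → [1,4,5]=1  [3,6,7]=1  [4,5,7]=3  [5,6,7]=3
  size 4 → [0,1,4,5]=1  [1,4,5,7]=4  [2,3,6,7]=1  [3,5,6,7]=4  [4,5,6,7]=6
  size 5 → [0,1,4,5,7]=5  [1,4,5,6,7]=10  [2,3,5,6,7]=5  [3,4,5,6,7]=10
  size 6 → [0,1,4,5,6,7]=15  [1,3,4,5,6,7]=20  [2,3,4,5,6,7]=15
  first=0(c) contributes 35
  first=2(f) contributes 35
|[w]| = 70

70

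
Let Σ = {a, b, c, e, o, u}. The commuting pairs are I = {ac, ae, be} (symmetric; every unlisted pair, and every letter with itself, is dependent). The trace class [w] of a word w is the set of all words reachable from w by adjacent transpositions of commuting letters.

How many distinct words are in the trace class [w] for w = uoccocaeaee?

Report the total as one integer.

#0=u has no predecessor
#1=o depends on [0:u]
#2=c depends on [1:o]
#3=c depends on [2:c]
#4=o depends on [3:c]
#5=c depends on [4:o]
#6=a depends on [4:o]
#7=e depends on [5:c]
#8=a depends on [6:a]
#9=e depends on [7:e]
#10=e depends on [9:e]
sources: [0:u]
N(rest) = Σ N(rest − s) over sources s of rest; N(one piece) = 1:
  size 1 → [8]=1  [10]=1
  size 2 → [6,8]=1  [8,10]=2  [9,10]=1
  size 3 → [6,8,10]=3  [7,9,10]=1  [8,9,10]=3
  size 4 → [5,7,9,10]=1  [6,8,9,10]=6  [7,8,9,10]=4
  size 5 → [5,7,8,9,10]=5  [6,7,8,9,10]=10
  size 6 → [5,6,7,8,9,10]=15
  size 7 → [4,5,6,7,8,9,10]=15
  size 8 → [3,4,5,6,7,8,9,10]=15
  size 9 → [2,3,4,5,6,7,8,9,10]=15
  first=0(u) contributes 15

15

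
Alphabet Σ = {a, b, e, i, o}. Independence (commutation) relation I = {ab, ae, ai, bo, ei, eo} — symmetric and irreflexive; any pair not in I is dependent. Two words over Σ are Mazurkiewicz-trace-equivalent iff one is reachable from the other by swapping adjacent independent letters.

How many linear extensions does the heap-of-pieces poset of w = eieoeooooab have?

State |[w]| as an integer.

329

drop 0:e onto floor
drop 1:i onto floor
drop 2:e onto {0:e}
drop 3:o onto {1:i}
drop 4:e onto {2:e}
drop 5:o onto {3:o}
drop 6:o onto {5:o}
drop 7:o onto {6:o}
drop 8:o onto {7:o}
drop 9:a onto {8:o}
drop 10:b onto {1:i, 4:e}
ground layer = {0:e, 1:i}
drop-orders for the pieces not yet dropped (sum over which currently-grounded one goes next):
  1 to go: {9} 1  {10} 1
  2 to go: {4,10} 1  {8,9} 1  {9,10} 2
  3 to go: {2,4,10} 1  {4,9,10} 3  {7,8,9} 1  {8,9,10} 3
  4 to go: {0,2,4,10} 1  {2,4,9,10} 4  {4,8,9,10} 6  {6,7,8,9} 1  {7,8,9,10} 4
  5 to go: {0,2,4,9,10} 5  {2,4,8,9,10} 10  {4,7,8,9,10} 10  {5,6,7,8,9} 1  {6,7,8,9,10} 5
  6 to go: {0,2,4,8,9,10} 15  {2,4,7,8,9,10} 20  {3,5,6,7,8,9} 1  {4,6,7,8,9,10} 15  {5,6,7,8,9,10} 6
  7 to go: {0,2,4,7,8,9,10} 35  {2,4,6,7,8,9,10} 35  {3,5,6,7,8,9,10} 7  {4,5,6,7,8,9,10} 21
  8 to go: {0,2,4,6,7,8,9,10} 70  {1,3,5,6,7,8,9,10} 7  {2,4,5,6,7,8,9,10} 56  {3,4,5,6,7,8,9,10} 28
  9 to go: {0,2,4,5,6,7,8,9,10} 126  {1,3,4,5,6,7,8,9,10} 35  {2,3,4,5,6,7,8,9,10} 84
  if 0:e drops first: 119 orders
  if 1:i drops first: 210 orders
heap linearizations: 329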